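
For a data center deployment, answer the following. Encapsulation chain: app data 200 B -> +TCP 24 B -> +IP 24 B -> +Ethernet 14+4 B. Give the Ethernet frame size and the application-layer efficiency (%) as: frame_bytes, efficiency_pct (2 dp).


TCP segment = 200 + 24 = 224 B
IP packet = 224 + 24 = 248 B
Ethernet frame = 248 + 14 + 4 = 266 B
Efficiency = app / frame = 200 / 266 = 0.751880 = 75.1880% -> 75.19% (2 dp)

266, 75.19


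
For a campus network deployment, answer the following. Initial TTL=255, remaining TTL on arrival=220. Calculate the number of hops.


Given: initial TTL = 255, received TTL = 220
Hops = initial TTL - received TTL
Hops = 255 - 220 = 35

35


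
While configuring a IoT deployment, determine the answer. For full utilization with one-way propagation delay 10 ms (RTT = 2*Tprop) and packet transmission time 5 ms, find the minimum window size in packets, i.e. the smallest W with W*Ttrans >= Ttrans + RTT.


Given: Ttrans = 5 ms, RTT = 20 ms (= 2 * Tprop, Tprop = 10 ms)
Time until first ACK returns = Ttrans + RTT = 5 + 20 = 25 ms
Need W * Ttrans >= Ttrans + RTT  ->  W >= (Ttrans + RTT) / Ttrans
(Ttrans + RTT) / Ttrans = 25 / 5 = 5
W_min = ceil(5) = 5

5


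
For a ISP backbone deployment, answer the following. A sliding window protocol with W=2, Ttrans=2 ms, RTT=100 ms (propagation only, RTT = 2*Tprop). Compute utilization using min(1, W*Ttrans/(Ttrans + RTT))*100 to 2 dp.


Given: W = 2, Ttrans = 2 ms, RTT = 100 ms (= 2 * Tprop, Tprop = 50 ms)
Cycle time = Ttrans + RTT = 2 + 100 = 102 ms (first packet sent until its ACK returns)
W * Ttrans = 2 * 2 = 4 ms of sending per cycle
W * Ttrans / (Ttrans + RTT) = 4 / 102 = 0.039216
U = min(1, 0.039216) = 0.039216
U% = 3.92%

3.92


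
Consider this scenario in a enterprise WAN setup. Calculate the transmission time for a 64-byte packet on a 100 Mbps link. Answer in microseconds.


Given: packet = 64 bytes, bandwidth = 100 Mbps
Packet in bits = 64 * 8 = 512 bits
Bandwidth = 100 * 10^6 = 100000000 bps
Time = 512 / 100000000 seconds
Time in us = 512 * 10^6 / 100000000 = 5.12

5.12


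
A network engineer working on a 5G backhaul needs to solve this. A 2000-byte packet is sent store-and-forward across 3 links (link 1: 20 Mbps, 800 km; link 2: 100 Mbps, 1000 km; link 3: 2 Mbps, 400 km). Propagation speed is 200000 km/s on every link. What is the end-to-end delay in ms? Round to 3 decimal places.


Packet = 2000 bytes = 16000 bits. Store-and-forward: sum (t_trans + t_prop) per link.
Link 1: t_trans = 16000/(20*10^6) s = 0.8000 ms; t_prop = 800/200000 s = 4.0000 ms; subtotal = 4.8000 ms
Link 2: t_trans = 16000/(100*10^6) s = 0.1600 ms; t_prop = 1000/200000 s = 5.0000 ms; subtotal = 5.1600 ms
Link 3: t_trans = 16000/(2*10^6) s = 8.0000 ms; t_prop = 400/200000 s = 2.0000 ms; subtotal = 10.0000 ms
End-to-end = 4.8000 + 5.1600 + 10.0000 = 19.9600 ms -> 19.960 ms (3 dp)

19.960


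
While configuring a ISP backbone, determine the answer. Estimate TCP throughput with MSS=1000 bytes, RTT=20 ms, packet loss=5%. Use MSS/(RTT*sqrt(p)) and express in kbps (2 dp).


Given: MSS = 1000 bytes, RTT = 20 ms, loss = 5%
RTT in seconds = 20 / 1000 = 0.02
Loss rate = 5% = 0.05
sqrt(loss) = sqrt(0.05) = 0.223606797750
Throughput (bytes/s) = 1000 / (0.02 * 0.223606797750) = 223606.7977
Throughput (kbps) = 223606.7977 * 8 / 1000 = 1788.854382 -> 1788.85 kbps (2 dp)

1788.85


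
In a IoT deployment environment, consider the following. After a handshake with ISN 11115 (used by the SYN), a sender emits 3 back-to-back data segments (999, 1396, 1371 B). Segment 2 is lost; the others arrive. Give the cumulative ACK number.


SYN uses sequence number 11115; first data byte = ISN + 1 = 11116.
Segment 1: SEQ = 11116, len = 999 B, covers [11116, 12114]
Segment 2: SEQ = 12115, len = 1396 B, covers [12115, 13510] [LOST]
Segment 3: SEQ = 13511, len = 1371 B, covers [13511, 14881]
In-order data received: bytes [11116, 12114] (segments 1..1).
Segment 2 missing -> gap begins at byte 12115; later segments buffered out of order.
Cumulative ACK = next expected in-order byte = 11116 + 999 = 12115

12115


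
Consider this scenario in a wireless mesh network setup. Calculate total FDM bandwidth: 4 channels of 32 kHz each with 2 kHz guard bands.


Given: 4 channels, 32 kHz each, guard = 2 kHz
Channel bandwidth = 4 * 32 = 128 kHz
Guard bands = 3 gaps * 2 kHz = 6 kHz
Total = 128 + 6 = 134 kHz

134


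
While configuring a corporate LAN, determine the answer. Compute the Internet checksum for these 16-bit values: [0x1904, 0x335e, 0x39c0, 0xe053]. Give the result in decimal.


Given words: [0x1904, 0x335e, 0x39c0, 0xe053]
Step 1: Sum all words
Raw sum = 6404 + 13150 + 14784 + 57427 = 91765
Step 2: Fold carry: (26229 + 1) = 26230
One's complement = ~26230 & 0xFFFF = 39305

39305


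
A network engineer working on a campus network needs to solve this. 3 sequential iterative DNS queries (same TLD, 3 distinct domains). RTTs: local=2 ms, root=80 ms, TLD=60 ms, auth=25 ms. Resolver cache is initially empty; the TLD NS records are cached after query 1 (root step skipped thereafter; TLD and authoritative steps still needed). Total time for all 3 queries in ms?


Lookup 1 (cold cache): local + root + TLD + auth = 2 + 80 + 60 + 25 = 167 ms
Lookups 2..3 (TLD NS cached -> skip root; new domain -> still ask TLD and auth): local + TLD + auth = 2 + 60 + 25 = 87 ms each
Remaining 2 lookups: 2 * 87 = 174 ms
Total = 167 + 174 = 341 ms

341


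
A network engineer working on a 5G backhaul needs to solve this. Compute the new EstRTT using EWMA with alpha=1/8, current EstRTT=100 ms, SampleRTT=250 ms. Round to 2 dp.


Given: EstRTT = 100 ms, SampleRTT = 250 ms, alpha = 1/8
New EstRTT = (1 - alpha) * EstRTT + alpha * SampleRTT
(7/8) * 100 = 87.5
(1/8) * 250 = 31.25
New EstRTT = 87.5 + 31.25 = 118.75 ms -> 118.75 ms (2 dp)

118.75


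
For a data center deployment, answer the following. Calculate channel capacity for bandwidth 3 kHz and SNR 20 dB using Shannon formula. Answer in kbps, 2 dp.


Given: B = 3 kHz, SNR = 20 dB
SNR linear = 10^(20/10) = 100
1 + SNR = 101
log2(101) = 6.6582114828
C = 3 * 1000 * 6.6582114828 = 19974.6344 bps
C = 19.974634 kbps -> 19.97 kbps (2 dp)

19.97


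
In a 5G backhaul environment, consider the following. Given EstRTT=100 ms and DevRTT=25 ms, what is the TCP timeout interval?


Given: EstRTT = 100 ms, DevRTT = 25 ms
Timeout = EstRTT + 4 * DevRTT
4 * DevRTT = 4 * 25 = 100
Timeout = 100 + 100 = 200 ms

200


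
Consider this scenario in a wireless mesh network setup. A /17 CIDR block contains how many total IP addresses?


Given: CIDR prefix /17
Host bits = 32 - 17 = 15
Total addresses = 2^15 = 32768

32768


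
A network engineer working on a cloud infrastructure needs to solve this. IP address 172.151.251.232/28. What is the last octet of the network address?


Given: IP = 172.151.251.232, prefix = /28
Subnet mask = 255.255.255.240
Last octet of IP: 232
Last octet of mask: 240
Network last octet = 232 AND 240 = 224

224


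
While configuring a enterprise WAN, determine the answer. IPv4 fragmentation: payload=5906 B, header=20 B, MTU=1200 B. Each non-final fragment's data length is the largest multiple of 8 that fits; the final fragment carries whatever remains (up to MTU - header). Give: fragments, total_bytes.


Max data per non-final fragment = floor((MTU - header)/8)*8 = floor((1200 - 20)/8)*8 = floor(1180/8)*8 = 1176 B
Final fragment needs no 8-byte alignment: it can carry up to MTU - header = 1180 B
Non-final fragments needed = ceil((payload - 1180) / 1176) = ceil(4726/1176) = ceil(4.0187) = 5
Number of fragments = 5 + 1 = 6
Fragment sizes (data): 5 * 1176 B + 26 B (last, 26 <= 1180 OK)
Total bytes sent = payload + n_frags * header = 5906 + 6*20 = 5906 + 120 = 6026 B

6, 6026


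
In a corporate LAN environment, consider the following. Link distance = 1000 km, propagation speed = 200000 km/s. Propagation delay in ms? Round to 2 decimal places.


Given: distance = 1000 km, speed = 200000 km/s
Delay = distance / speed = 1000 / 200000 seconds
Delay in ms = 1000 * 1000 / 200000
Delay = 5.0000 ms
Rounded to 2 dp = 5.00 ms

5.00


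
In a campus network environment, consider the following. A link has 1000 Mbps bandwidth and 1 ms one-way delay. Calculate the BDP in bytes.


Given: bandwidth = 1000 Mbps, delay = 1 ms
BDP in bits = 1000 * 10^6 * 1 / 1000
BDP in bits = 1000000
BDP in bytes = 1000000 / 8 = 125000

125000


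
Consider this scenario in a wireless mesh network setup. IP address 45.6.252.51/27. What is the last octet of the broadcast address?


Given: IP = 45.6.252.51, prefix = /27
Host bits = 32 - 27 = 5
Network last octet = 51 AND mask = 32
Host part size = 2^5 - 1 = 31
Broadcast last octet = 32 OR 31 = 63

63


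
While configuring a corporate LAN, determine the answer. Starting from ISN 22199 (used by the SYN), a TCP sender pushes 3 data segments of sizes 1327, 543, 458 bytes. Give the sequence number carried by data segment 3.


The SYN occupies sequence number ISN = 22199, so the first data byte is ISN + 1 = 22200.
SEQ of data segment i = (ISN + 1) + sum of payload sizes of segments 1..i-1.
Segment 1: SEQ = 22200, payload = 1327 bytes
Segment 2: SEQ = 23527, payload = 543 bytes
Segment 3: SEQ = 24070, payload = 458 bytes
SEQ of segment 3 = 22200 + 1327 + 543 = 24070

24070


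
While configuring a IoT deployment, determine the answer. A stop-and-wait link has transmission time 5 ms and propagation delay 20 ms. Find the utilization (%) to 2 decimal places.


Given: Ttrans = 5 ms, Tprop = 20 ms
RTT = 2 * Tprop = 2 * 20 = 40 ms
U = Ttrans / (Ttrans + RTT)
U = 5 / (5 + 40)
U = 5 / 45 = 0.111111
U% = 11.11%

11.11


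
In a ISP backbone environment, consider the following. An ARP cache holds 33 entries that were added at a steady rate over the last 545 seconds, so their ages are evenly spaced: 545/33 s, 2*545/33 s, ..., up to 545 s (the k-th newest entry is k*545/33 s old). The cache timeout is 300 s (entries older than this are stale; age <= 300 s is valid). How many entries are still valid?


Ages are k * 545/33 s for k = 1..33 (spacing = 16.5152 s).
Entry k is valid iff k * 545/33 <= 300 iff k <= 33 * 300 / 545 = 18.1651
n_valid = floor(18.1651) = 18
(n_stale = 33 - 18 = 15)

18


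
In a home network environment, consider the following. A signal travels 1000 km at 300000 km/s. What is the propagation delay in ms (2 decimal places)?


Given: distance = 1000 km, speed = 300000 km/s
Delay = distance / speed = 1000 / 300000 seconds
Delay in ms = 1000 * 1000 / 300000
Delay = 3.3333 ms
Rounded to 2 dp = 3.33 ms

3.33


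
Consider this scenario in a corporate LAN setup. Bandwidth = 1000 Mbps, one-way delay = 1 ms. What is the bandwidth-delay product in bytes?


Given: bandwidth = 1000 Mbps, delay = 1 ms
BDP in bits = 1000 * 10^6 * 1 / 1000
BDP in bits = 1000000
BDP in bytes = 1000000 / 8 = 125000

125000


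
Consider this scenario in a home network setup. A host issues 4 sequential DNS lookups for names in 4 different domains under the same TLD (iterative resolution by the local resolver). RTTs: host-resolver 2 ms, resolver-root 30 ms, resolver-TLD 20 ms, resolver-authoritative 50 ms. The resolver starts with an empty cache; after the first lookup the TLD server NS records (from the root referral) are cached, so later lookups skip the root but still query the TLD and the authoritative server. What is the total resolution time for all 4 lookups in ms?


Lookup 1 (cold cache): local + root + TLD + auth = 2 + 30 + 20 + 50 = 102 ms
Lookups 2..4 (TLD NS cached -> skip root; new domain -> still ask TLD and auth): local + TLD + auth = 2 + 20 + 50 = 72 ms each
Remaining 3 lookups: 3 * 72 = 216 ms
Total = 102 + 216 = 318 ms

318


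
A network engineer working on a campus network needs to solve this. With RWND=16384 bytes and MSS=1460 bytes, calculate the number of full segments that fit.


Given: RWND = 16384 bytes, MSS = 1460 bytes
Full segments = floor(RWND / MSS)
Full segments = floor(16384 / 1460)
Full segments = floor(11.2219) = 11

11


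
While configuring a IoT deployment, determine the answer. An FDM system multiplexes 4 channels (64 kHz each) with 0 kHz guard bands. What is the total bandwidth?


Given: 4 channels, 64 kHz each, guard = 0 kHz
Channel bandwidth = 4 * 64 = 256 kHz
Guard bands = 3 gaps * 0 kHz = 0 kHz
Total = 256 + 0 = 256 kHz

256


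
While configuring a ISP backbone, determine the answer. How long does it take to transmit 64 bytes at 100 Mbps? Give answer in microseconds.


Given: packet = 64 bytes, bandwidth = 100 Mbps
Packet in bits = 64 * 8 = 512 bits
Bandwidth = 100 * 10^6 = 100000000 bps
Time = 512 / 100000000 seconds
Time in us = 512 * 10^6 / 100000000 = 5.12

5.12


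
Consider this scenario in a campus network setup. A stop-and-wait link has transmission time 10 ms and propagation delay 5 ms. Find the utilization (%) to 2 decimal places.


Given: Ttrans = 10 ms, Tprop = 5 ms
RTT = 2 * Tprop = 2 * 5 = 10 ms
U = Ttrans / (Ttrans + RTT)
U = 10 / (10 + 10)
U = 10 / 20 = 0.5
U% = 50.00%

50.00


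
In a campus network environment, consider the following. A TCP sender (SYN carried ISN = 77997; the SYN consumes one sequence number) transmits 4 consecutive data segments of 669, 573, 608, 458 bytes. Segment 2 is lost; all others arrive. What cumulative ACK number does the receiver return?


SYN uses sequence number 77997; first data byte = ISN + 1 = 77998.
Segment 1: SEQ = 77998, len = 669 B, covers [77998, 78666]
Segment 2: SEQ = 78667, len = 573 B, covers [78667, 79239] [LOST]
Segment 3: SEQ = 79240, len = 608 B, covers [79240, 79847]
Segment 4: SEQ = 79848, len = 458 B, covers [79848, 80305]
In-order data received: bytes [77998, 78666] (segments 1..1).
Segment 2 missing -> gap begins at byte 78667; later segments buffered out of order.
Cumulative ACK = next expected in-order byte = 77998 + 669 = 78667

78667


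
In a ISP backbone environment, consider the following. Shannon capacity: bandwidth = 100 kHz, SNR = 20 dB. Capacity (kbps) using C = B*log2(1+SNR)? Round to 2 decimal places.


Given: B = 100 kHz, SNR = 20 dB
SNR linear = 10^(20/10) = 100
1 + SNR = 101
log2(101) = 6.6582114828
C = 100 * 1000 * 6.6582114828 = 665821.1483 bps
C = 665.821148 kbps -> 665.82 kbps (2 dp)

665.82


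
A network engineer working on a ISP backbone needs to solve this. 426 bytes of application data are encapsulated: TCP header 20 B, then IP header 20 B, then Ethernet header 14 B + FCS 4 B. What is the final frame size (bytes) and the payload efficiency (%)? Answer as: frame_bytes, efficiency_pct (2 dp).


TCP segment = 426 + 20 = 446 B
IP packet = 446 + 20 = 466 B
Ethernet frame = 466 + 14 + 4 = 484 B
Efficiency = app / frame = 426 / 484 = 0.880165 = 88.0165% -> 88.02% (2 dp)

484, 88.02


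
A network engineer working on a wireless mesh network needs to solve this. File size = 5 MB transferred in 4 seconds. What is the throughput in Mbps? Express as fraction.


Given: file = 5 MB, time = 4 s
File in Mb = 5 * 8 = 40 Mb
Throughput = 40 / 4 Mbps
Throughput = 10 Mbps

10


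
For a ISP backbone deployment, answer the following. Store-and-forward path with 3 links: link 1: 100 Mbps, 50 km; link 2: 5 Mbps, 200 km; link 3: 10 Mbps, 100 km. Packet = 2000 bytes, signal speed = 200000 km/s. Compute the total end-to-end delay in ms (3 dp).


Packet = 2000 bytes = 16000 bits. Store-and-forward: sum (t_trans + t_prop) per link.
Link 1: t_trans = 16000/(100*10^6) s = 0.1600 ms; t_prop = 50/200000 s = 0.2500 ms; subtotal = 0.4100 ms
Link 2: t_trans = 16000/(5*10^6) s = 3.2000 ms; t_prop = 200/200000 s = 1.0000 ms; subtotal = 4.2000 ms
Link 3: t_trans = 16000/(10*10^6) s = 1.6000 ms; t_prop = 100/200000 s = 0.5000 ms; subtotal = 2.1000 ms
End-to-end = 0.4100 + 4.2000 + 2.1000 = 6.7100 ms -> 6.710 ms (3 dp)

6.710


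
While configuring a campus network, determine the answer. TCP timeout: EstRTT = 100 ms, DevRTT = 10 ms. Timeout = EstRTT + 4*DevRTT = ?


Given: EstRTT = 100 ms, DevRTT = 10 ms
Timeout = EstRTT + 4 * DevRTT
4 * DevRTT = 4 * 10 = 40
Timeout = 100 + 40 = 140 ms

140


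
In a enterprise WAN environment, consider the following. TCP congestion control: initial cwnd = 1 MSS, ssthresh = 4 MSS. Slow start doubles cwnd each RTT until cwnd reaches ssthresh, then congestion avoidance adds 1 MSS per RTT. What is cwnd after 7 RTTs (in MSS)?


RTT 0: cwnd = 1 MSS (initial)
RTT 1: cwnd = 2 MSS (slow start, doubled)
RTT 2: cwnd = 4 MSS (slow start, doubled)
RTT 3: cwnd = 5 MSS (congestion avoidance, +1)
RTT 4: cwnd = 6 MSS (congestion avoidance, +1)
RTT 5: cwnd = 7 MSS (congestion avoidance, +1)
RTT 6: cwnd = 8 MSS (congestion avoidance, +1)
RTT 7: cwnd = 9 MSS (congestion avoidance, +1)

9


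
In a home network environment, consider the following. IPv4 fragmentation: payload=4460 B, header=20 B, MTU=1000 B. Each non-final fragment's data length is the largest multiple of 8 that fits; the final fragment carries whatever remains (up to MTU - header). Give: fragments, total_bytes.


Max data per non-final fragment = floor((MTU - header)/8)*8 = floor((1000 - 20)/8)*8 = floor(980/8)*8 = 976 B
Final fragment needs no 8-byte alignment: it can carry up to MTU - header = 980 B
Non-final fragments needed = ceil((payload - 980) / 976) = ceil(3480/976) = ceil(3.5656) = 4
Number of fragments = 4 + 1 = 5
Fragment sizes (data): 4 * 976 B + 556 B (last, 556 <= 980 OK)
Total bytes sent = payload + n_frags * header = 4460 + 5*20 = 4460 + 100 = 4560 B

5, 4560


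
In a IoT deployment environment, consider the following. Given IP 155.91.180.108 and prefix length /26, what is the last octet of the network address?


Given: IP = 155.91.180.108, prefix = /26
Subnet mask = 255.255.255.192
Last octet of IP: 108
Last octet of mask: 192
Network last octet = 108 AND 192 = 64

64


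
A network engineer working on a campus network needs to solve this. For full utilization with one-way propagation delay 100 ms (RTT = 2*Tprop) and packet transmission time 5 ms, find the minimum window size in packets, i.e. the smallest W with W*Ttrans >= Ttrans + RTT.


Given: Ttrans = 5 ms, RTT = 200 ms (= 2 * Tprop, Tprop = 100 ms)
Time until first ACK returns = Ttrans + RTT = 5 + 200 = 205 ms
Need W * Ttrans >= Ttrans + RTT  ->  W >= (Ttrans + RTT) / Ttrans
(Ttrans + RTT) / Ttrans = 205 / 5 = 41
W_min = ceil(41) = 41

41


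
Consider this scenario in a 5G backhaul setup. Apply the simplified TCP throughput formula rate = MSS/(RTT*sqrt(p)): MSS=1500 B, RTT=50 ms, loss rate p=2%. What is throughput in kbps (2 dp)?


Given: MSS = 1500 bytes, RTT = 50 ms, loss = 2%
RTT in seconds = 50 / 1000 = 0.05
Loss rate = 2% = 0.02
sqrt(loss) = sqrt(0.02) = 0.141421356237
Throughput (bytes/s) = 1500 / (0.05 * 0.141421356237) = 212132.0344
Throughput (kbps) = 212132.0344 * 8 / 1000 = 1697.056275 -> 1697.06 kbps (2 dp)

1697.06


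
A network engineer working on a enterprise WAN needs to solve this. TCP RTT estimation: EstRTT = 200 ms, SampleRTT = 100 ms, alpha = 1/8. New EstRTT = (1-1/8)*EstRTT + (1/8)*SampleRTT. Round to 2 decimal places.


Given: EstRTT = 200 ms, SampleRTT = 100 ms, alpha = 1/8
New EstRTT = (1 - alpha) * EstRTT + alpha * SampleRTT
(7/8) * 200 = 175
(1/8) * 100 = 12.5
New EstRTT = 175 + 12.5 = 187.5 ms -> 187.50 ms (2 dp)

187.50


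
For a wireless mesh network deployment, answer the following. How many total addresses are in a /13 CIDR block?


Given: CIDR prefix /13
Host bits = 32 - 13 = 19
Total addresses = 2^19 = 524288

524288


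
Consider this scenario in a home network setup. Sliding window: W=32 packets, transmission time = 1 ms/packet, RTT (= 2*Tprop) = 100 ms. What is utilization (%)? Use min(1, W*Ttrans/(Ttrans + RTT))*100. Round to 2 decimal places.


Given: W = 32, Ttrans = 1 ms, RTT = 100 ms (= 2 * Tprop, Tprop = 50 ms)
Cycle time = Ttrans + RTT = 1 + 100 = 101 ms (first packet sent until its ACK returns)
W * Ttrans = 32 * 1 = 32 ms of sending per cycle
W * Ttrans / (Ttrans + RTT) = 32 / 101 = 0.316832
U = min(1, 0.316832) = 0.316832
U% = 31.68%

31.68


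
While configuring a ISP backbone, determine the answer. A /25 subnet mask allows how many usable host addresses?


Given: subnet mask /25
Host bits = 32 - 25 = 7
Total addresses = 2^7 = 128
Usable hosts = 128 - 2 (network + broadcast) = 126

126


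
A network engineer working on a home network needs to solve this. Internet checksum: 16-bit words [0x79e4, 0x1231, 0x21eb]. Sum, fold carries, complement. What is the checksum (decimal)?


Given words: [0x79e4, 0x1231, 0x21eb]
Step 1: Sum all words
Raw sum = 31204 + 4657 + 8683 = 44544
One's complement = ~44544 & 0xFFFF = 20991

20991


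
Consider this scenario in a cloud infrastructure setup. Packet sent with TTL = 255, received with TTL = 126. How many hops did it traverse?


Given: initial TTL = 255, received TTL = 126
Hops = initial TTL - received TTL
Hops = 255 - 126 = 129

129


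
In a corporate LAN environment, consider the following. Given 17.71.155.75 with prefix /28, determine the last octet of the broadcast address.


Given: IP = 17.71.155.75, prefix = /28
Host bits = 32 - 28 = 4
Network last octet = 75 AND mask = 64
Host part size = 2^4 - 1 = 15
Broadcast last octet = 64 OR 15 = 79

79


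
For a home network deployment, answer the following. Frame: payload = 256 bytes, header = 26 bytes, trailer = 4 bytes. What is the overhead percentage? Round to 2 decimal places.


Given: payload = 256 B, header = 26 B, trailer = 4 B
Overhead bytes = header + trailer = 26 + 4 = 30
Total frame = payload + overhead = 256 + 30 = 286
Overhead % = 30 / 286 * 100 = 10.4895% -> 10.49% (2 dp)

10.49


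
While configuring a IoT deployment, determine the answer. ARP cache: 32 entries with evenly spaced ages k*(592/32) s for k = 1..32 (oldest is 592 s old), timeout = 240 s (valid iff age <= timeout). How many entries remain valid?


Ages are k * 592/32 s for k = 1..32 (spacing = 18.5000 s).
Entry k is valid iff k * 592/32 <= 240 iff k <= 32 * 240 / 592 = 12.9730
n_valid = floor(12.9730) = 12
(n_stale = 32 - 12 = 20)

12


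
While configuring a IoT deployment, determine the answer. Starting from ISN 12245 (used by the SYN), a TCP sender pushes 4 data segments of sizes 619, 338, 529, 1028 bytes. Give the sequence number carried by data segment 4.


The SYN occupies sequence number ISN = 12245, so the first data byte is ISN + 1 = 12246.
SEQ of data segment i = (ISN + 1) + sum of payload sizes of segments 1..i-1.
Segment 1: SEQ = 12246, payload = 619 bytes
Segment 2: SEQ = 12865, payload = 338 bytes
Segment 3: SEQ = 13203, payload = 529 bytes
Segment 4: SEQ = 13732, payload = 1028 bytes
SEQ of segment 4 = 12246 + 619 + 338 + 529 = 13732

13732


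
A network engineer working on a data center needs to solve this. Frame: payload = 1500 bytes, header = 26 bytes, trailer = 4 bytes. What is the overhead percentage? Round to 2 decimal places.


Given: payload = 1500 B, header = 26 B, trailer = 4 B
Overhead bytes = header + trailer = 26 + 4 = 30
Total frame = payload + overhead = 1500 + 30 = 1530
Overhead % = 30 / 1530 * 100 = 1.9608% -> 1.96% (2 dp)

1.96


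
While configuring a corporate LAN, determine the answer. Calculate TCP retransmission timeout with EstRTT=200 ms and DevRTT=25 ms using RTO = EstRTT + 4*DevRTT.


Given: EstRTT = 200 ms, DevRTT = 25 ms
Timeout = EstRTT + 4 * DevRTT
4 * DevRTT = 4 * 25 = 100
Timeout = 200 + 100 = 300 ms

300


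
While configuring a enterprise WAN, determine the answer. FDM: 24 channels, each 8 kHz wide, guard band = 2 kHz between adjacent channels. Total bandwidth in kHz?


Given: 24 channels, 8 kHz each, guard = 2 kHz
Channel bandwidth = 24 * 8 = 192 kHz
Guard bands = 23 gaps * 2 kHz = 46 kHz
Total = 192 + 46 = 238 kHz

238


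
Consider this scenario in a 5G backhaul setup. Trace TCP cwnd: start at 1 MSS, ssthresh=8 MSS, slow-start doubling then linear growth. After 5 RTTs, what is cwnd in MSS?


RTT 0: cwnd = 1 MSS (initial)
RTT 1: cwnd = 2 MSS (slow start, doubled)
RTT 2: cwnd = 4 MSS (slow start, doubled)
RTT 3: cwnd = 8 MSS (slow start, doubled)
RTT 4: cwnd = 9 MSS (congestion avoidance, +1)
RTT 5: cwnd = 10 MSS (congestion avoidance, +1)

10


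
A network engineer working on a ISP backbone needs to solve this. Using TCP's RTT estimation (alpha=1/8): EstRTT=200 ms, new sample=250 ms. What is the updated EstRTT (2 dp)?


Given: EstRTT = 200 ms, SampleRTT = 250 ms, alpha = 1/8
New EstRTT = (1 - alpha) * EstRTT + alpha * SampleRTT
(7/8) * 200 = 175
(1/8) * 250 = 31.25
New EstRTT = 175 + 31.25 = 206.25 ms -> 206.25 ms (2 dp)

206.25


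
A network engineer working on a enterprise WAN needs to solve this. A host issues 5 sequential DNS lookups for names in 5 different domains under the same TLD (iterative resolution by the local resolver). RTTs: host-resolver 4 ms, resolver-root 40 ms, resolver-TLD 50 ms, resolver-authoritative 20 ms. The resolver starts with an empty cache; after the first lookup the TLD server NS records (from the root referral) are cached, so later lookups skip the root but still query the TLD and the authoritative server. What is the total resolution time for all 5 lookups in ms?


Lookup 1 (cold cache): local + root + TLD + auth = 4 + 40 + 50 + 20 = 114 ms
Lookups 2..5 (TLD NS cached -> skip root; new domain -> still ask TLD and auth): local + TLD + auth = 4 + 50 + 20 = 74 ms each
Remaining 4 lookups: 4 * 74 = 296 ms
Total = 114 + 296 = 410 ms

410


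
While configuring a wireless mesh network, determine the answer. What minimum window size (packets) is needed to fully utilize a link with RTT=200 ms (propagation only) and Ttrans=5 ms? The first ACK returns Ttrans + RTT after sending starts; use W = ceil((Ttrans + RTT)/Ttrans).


Given: Ttrans = 5 ms, RTT = 200 ms (= 2 * Tprop, Tprop = 100 ms)
Time until first ACK returns = Ttrans + RTT = 5 + 200 = 205 ms
Need W * Ttrans >= Ttrans + RTT  ->  W >= (Ttrans + RTT) / Ttrans
(Ttrans + RTT) / Ttrans = 205 / 5 = 41
W_min = ceil(41) = 41

41


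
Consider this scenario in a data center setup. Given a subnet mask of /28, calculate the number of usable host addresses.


Given: subnet mask /28
Host bits = 32 - 28 = 4
Total addresses = 2^4 = 16
Usable hosts = 16 - 2 (network + broadcast) = 14

14


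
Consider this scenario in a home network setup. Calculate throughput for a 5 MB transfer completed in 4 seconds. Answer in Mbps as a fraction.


Given: file = 5 MB, time = 4 s
File in Mb = 5 * 8 = 40 Mb
Throughput = 40 / 4 Mbps
Throughput = 10 Mbps

10


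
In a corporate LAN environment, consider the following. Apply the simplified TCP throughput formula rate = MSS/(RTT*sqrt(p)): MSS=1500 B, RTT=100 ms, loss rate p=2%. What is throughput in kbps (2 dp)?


Given: MSS = 1500 bytes, RTT = 100 ms, loss = 2%
RTT in seconds = 100 / 1000 = 0.1
Loss rate = 2% = 0.02
sqrt(loss) = sqrt(0.02) = 0.141421356237
Throughput (bytes/s) = 1500 / (0.1 * 0.141421356237) = 106066.0172
Throughput (kbps) = 106066.0172 * 8 / 1000 = 848.528137 -> 848.53 kbps (2 dp)

848.53


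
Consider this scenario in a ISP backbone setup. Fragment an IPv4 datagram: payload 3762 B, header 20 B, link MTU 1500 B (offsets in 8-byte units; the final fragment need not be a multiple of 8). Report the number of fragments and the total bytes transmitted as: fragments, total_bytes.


Max data per non-final fragment = floor((MTU - header)/8)*8 = floor((1500 - 20)/8)*8 = floor(1480/8)*8 = 1480 B
Final fragment needs no 8-byte alignment: it can carry up to MTU - header = 1480 B
Non-final fragments needed = ceil((payload - 1480) / 1480) = ceil(2282/1480) = ceil(1.5419) = 2
Number of fragments = 2 + 1 = 3
Fragment sizes (data): 2 * 1480 B + 802 B (last, 802 <= 1480 OK)
Total bytes sent = payload + n_frags * header = 3762 + 3*20 = 3762 + 60 = 3822 B

3, 3822


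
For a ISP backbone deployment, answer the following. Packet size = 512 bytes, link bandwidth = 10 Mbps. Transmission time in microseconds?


Given: packet = 512 bytes, bandwidth = 10 Mbps
Packet in bits = 512 * 8 = 4096 bits
Bandwidth = 10 * 10^6 = 10000000 bps
Time = 4096 / 10000000 seconds
Time in us = 4096 * 10^6 / 10000000 = 409.6

409.6


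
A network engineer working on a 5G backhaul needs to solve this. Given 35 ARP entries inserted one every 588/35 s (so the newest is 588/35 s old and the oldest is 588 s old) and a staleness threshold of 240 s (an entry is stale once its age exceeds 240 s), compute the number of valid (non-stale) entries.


Ages are k * 588/35 s for k = 1..35 (spacing = 16.8000 s).
Entry k is valid iff k * 588/35 <= 240 iff k <= 35 * 240 / 588 = 14.2857
n_valid = floor(14.2857) = 14
(n_stale = 35 - 14 = 21)

14


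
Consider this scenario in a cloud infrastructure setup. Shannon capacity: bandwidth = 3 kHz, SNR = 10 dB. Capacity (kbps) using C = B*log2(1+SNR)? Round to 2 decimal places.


Given: B = 3 kHz, SNR = 10 dB
SNR linear = 10^(10/10) = 10
1 + SNR = 11
log2(11) = 3.4594316186
C = 3 * 1000 * 3.4594316186 = 10378.2949 bps
C = 10.378295 kbps -> 10.38 kbps (2 dp)

10.38


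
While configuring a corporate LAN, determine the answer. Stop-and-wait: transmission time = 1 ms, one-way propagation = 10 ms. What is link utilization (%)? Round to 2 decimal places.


Given: Ttrans = 1 ms, Tprop = 10 ms
RTT = 2 * Tprop = 2 * 10 = 20 ms
U = Ttrans / (Ttrans + RTT)
U = 1 / (1 + 20)
U = 1 / 21 = 0.047619
U% = 4.76%

4.76


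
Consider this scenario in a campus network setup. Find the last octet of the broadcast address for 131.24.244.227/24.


Given: IP = 131.24.244.227, prefix = /24
Host bits = 32 - 24 = 8
Network last octet = 227 AND mask = 0
Host part size = 2^8 - 1 = 255
Broadcast last octet = 0 OR 255 = 255

255


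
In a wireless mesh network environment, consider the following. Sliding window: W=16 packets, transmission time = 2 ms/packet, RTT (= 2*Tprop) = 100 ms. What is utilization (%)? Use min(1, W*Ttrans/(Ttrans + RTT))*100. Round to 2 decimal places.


Given: W = 16, Ttrans = 2 ms, RTT = 100 ms (= 2 * Tprop, Tprop = 50 ms)
Cycle time = Ttrans + RTT = 2 + 100 = 102 ms (first packet sent until its ACK returns)
W * Ttrans = 16 * 2 = 32 ms of sending per cycle
W * Ttrans / (Ttrans + RTT) = 32 / 102 = 0.313725
U = min(1, 0.313725) = 0.313725
U% = 31.37%

31.37


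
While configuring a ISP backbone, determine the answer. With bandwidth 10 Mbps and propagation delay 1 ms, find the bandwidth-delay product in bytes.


Given: bandwidth = 10 Mbps, delay = 1 ms
BDP in bits = 10 * 10^6 * 1 / 1000
BDP in bits = 10000
BDP in bytes = 10000 / 8 = 1250

1250


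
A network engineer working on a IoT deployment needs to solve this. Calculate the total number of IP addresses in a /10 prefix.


Given: CIDR prefix /10
Host bits = 32 - 10 = 22
Total addresses = 2^22 = 4194304

4194304


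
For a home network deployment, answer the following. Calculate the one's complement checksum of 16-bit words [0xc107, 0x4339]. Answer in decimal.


Given words: [0xc107, 0x4339]
Step 1: Sum all words
Raw sum = 49415 + 17209 = 66624
Step 2: Fold carry: (1088 + 1) = 1089
One's complement = ~1089 & 0xFFFF = 64446

64446


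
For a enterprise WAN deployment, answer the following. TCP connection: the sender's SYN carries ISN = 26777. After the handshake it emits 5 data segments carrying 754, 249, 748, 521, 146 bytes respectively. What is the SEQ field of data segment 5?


The SYN occupies sequence number ISN = 26777, so the first data byte is ISN + 1 = 26778.
SEQ of data segment i = (ISN + 1) + sum of payload sizes of segments 1..i-1.
Segment 1: SEQ = 26778, payload = 754 bytes
Segment 2: SEQ = 27532, payload = 249 bytes
Segment 3: SEQ = 27781, payload = 748 bytes
Segment 4: SEQ = 28529, payload = 521 bytes
Segment 5: SEQ = 29050, payload = 146 bytes
SEQ of segment 5 = 26778 + 754 + 249 + 748 + 521 = 29050

29050


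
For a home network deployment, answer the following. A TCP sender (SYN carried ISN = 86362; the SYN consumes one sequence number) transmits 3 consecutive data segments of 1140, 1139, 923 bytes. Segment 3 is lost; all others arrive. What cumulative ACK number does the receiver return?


SYN uses sequence number 86362; first data byte = ISN + 1 = 86363.
Segment 1: SEQ = 86363, len = 1140 B, covers [86363, 87502]
Segment 2: SEQ = 87503, len = 1139 B, covers [87503, 88641]
Segment 3: SEQ = 88642, len = 923 B, covers [88642, 89564] [LOST]
In-order data received: bytes [86363, 88641] (segments 1..2).
Segment 3 missing -> gap begins at byte 88642.
Cumulative ACK = next expected in-order byte = 86363 + 1140 + 1139 = 88642

88642


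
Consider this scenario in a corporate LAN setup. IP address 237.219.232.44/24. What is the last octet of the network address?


Given: IP = 237.219.232.44, prefix = /24
Subnet mask = 255.255.255.0
Last octet of IP: 44
Last octet of mask: 0
Network last octet = 44 AND 0 = 0

0


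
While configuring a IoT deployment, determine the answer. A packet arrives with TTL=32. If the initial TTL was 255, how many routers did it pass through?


Given: initial TTL = 255, received TTL = 32
Hops = initial TTL - received TTL
Hops = 255 - 32 = 223

223


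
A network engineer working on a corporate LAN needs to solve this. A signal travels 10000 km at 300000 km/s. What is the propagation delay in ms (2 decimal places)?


Given: distance = 10000 km, speed = 300000 km/s
Delay = distance / speed = 10000 / 300000 seconds
Delay in ms = 10000 * 1000 / 300000
Delay = 33.3333 ms
Rounded to 2 dp = 33.33 ms

33.33


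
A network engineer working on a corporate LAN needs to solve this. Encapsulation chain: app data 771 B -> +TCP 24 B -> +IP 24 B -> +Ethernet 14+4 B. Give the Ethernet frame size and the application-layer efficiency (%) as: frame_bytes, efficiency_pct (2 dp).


TCP segment = 771 + 24 = 795 B
IP packet = 795 + 24 = 819 B
Ethernet frame = 819 + 14 + 4 = 837 B
Efficiency = app / frame = 771 / 837 = 0.921147 = 92.1147% -> 92.11% (2 dp)

837, 92.11


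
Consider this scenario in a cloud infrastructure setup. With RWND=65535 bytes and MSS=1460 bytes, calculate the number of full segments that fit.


Given: RWND = 65535 bytes, MSS = 1460 bytes
Full segments = floor(RWND / MSS)
Full segments = floor(65535 / 1460)
Full segments = floor(44.887) = 44

44


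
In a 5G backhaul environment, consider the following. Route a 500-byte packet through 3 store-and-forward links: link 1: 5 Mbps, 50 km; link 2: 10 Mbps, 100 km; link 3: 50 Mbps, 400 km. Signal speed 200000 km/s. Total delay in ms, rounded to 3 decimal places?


Packet = 500 bytes = 4000 bits. Store-and-forward: sum (t_trans + t_prop) per link.
Link 1: t_trans = 4000/(5*10^6) s = 0.8000 ms; t_prop = 50/200000 s = 0.2500 ms; subtotal = 1.0500 ms
Link 2: t_trans = 4000/(10*10^6) s = 0.4000 ms; t_prop = 100/200000 s = 0.5000 ms; subtotal = 0.9000 ms
Link 3: t_trans = 4000/(50*10^6) s = 0.0800 ms; t_prop = 400/200000 s = 2.0000 ms; subtotal = 2.0800 ms
End-to-end = 1.0500 + 0.9000 + 2.0800 = 4.0300 ms -> 4.030 ms (3 dp)

4.030


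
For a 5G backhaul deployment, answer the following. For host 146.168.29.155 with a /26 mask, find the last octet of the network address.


Given: IP = 146.168.29.155, prefix = /26
Subnet mask = 255.255.255.192
Last octet of IP: 155
Last octet of mask: 192
Network last octet = 155 AND 192 = 128

128


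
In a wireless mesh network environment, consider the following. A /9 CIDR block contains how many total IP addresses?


Given: CIDR prefix /9
Host bits = 32 - 9 = 23
Total addresses = 2^23 = 8388608

8388608


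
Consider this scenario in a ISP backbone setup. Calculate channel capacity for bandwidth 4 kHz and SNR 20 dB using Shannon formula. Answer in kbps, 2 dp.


Given: B = 4 kHz, SNR = 20 dB
SNR linear = 10^(20/10) = 100
1 + SNR = 101
log2(101) = 6.6582114828
C = 4 * 1000 * 6.6582114828 = 26632.8459 bps
C = 26.632846 kbps -> 26.63 kbps (2 dp)

26.63


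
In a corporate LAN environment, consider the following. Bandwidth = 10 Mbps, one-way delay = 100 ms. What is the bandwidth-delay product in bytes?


Given: bandwidth = 10 Mbps, delay = 100 ms
BDP in bits = 10 * 10^6 * 100 / 1000
BDP in bits = 1000000
BDP in bytes = 1000000 / 8 = 125000

125000


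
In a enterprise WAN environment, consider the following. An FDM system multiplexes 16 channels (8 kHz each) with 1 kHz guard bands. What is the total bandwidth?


Given: 16 channels, 8 kHz each, guard = 1 kHz
Channel bandwidth = 16 * 8 = 128 kHz
Guard bands = 15 gaps * 1 kHz = 15 kHz
Total = 128 + 15 = 143 kHz

143


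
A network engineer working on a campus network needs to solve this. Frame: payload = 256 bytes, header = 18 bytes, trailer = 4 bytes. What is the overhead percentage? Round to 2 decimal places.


Given: payload = 256 B, header = 18 B, trailer = 4 B
Overhead bytes = header + trailer = 18 + 4 = 22
Total frame = payload + overhead = 256 + 22 = 278
Overhead % = 22 / 278 * 100 = 7.9137% -> 7.91% (2 dp)

7.91


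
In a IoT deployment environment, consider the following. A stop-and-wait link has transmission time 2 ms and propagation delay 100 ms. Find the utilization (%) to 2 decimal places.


Given: Ttrans = 2 ms, Tprop = 100 ms
RTT = 2 * Tprop = 2 * 100 = 200 ms
U = Ttrans / (Ttrans + RTT)
U = 2 / (2 + 200)
U = 2 / 202 = 0.009901
U% = 0.99%

0.99


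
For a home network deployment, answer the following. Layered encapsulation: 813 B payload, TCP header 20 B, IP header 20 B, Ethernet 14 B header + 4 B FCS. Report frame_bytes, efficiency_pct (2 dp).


TCP segment = 813 + 20 = 833 B
IP packet = 833 + 20 = 853 B
Ethernet frame = 853 + 14 + 4 = 871 B
Efficiency = app / frame = 813 / 871 = 0.933410 = 93.3410% -> 93.34% (2 dp)

871, 93.34


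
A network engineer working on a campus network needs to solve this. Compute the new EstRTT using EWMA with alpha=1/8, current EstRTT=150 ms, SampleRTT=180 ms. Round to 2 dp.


Given: EstRTT = 150 ms, SampleRTT = 180 ms, alpha = 1/8
New EstRTT = (1 - alpha) * EstRTT + alpha * SampleRTT
(7/8) * 150 = 131.25
(1/8) * 180 = 22.5
New EstRTT = 131.25 + 22.5 = 153.75 ms -> 153.75 ms (2 dp)

153.75


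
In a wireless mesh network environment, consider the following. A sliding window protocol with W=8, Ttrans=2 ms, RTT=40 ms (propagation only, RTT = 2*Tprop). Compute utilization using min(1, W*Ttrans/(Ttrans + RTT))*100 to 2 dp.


Given: W = 8, Ttrans = 2 ms, RTT = 40 ms (= 2 * Tprop, Tprop = 20 ms)
Cycle time = Ttrans + RTT = 2 + 40 = 42 ms (first packet sent until its ACK returns)
W * Ttrans = 8 * 2 = 16 ms of sending per cycle
W * Ttrans / (Ttrans + RTT) = 16 / 42 = 0.380952
U = min(1, 0.380952) = 0.380952
U% = 38.10%

38.10


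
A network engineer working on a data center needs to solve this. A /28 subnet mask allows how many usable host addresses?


Given: subnet mask /28
Host bits = 32 - 28 = 4
Total addresses = 2^4 = 16
Usable hosts = 16 - 2 (network + broadcast) = 14

14


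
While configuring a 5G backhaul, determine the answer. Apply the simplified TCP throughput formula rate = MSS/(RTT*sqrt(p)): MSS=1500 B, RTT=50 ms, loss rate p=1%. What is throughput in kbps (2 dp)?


Given: MSS = 1500 bytes, RTT = 50 ms, loss = 1%
RTT in seconds = 50 / 1000 = 0.05
Loss rate = 1% = 0.01
sqrt(loss) = sqrt(0.01) = 0.1
Throughput (bytes/s) = 1500 / (0.05 * 0.1) = 300000.0000
Throughput (kbps) = 300000.0000 * 8 / 1000 = 2400.000000 -> 2400.00 kbps (2 dp)

2400.00


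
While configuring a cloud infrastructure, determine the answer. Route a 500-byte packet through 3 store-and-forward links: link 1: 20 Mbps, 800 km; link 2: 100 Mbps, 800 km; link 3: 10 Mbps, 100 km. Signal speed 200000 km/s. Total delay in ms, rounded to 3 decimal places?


Packet = 500 bytes = 4000 bits. Store-and-forward: sum (t_trans + t_prop) per link.
Link 1: t_trans = 4000/(20*10^6) s = 0.2000 ms; t_prop = 800/200000 s = 4.0000 ms; subtotal = 4.2000 ms
Link 2: t_trans = 4000/(100*10^6) s = 0.0400 ms; t_prop = 800/200000 s = 4.0000 ms; subtotal = 4.0400 ms
Link 3: t_trans = 4000/(10*10^6) s = 0.4000 ms; t_prop = 100/200000 s = 0.5000 ms; subtotal = 0.9000 ms
End-to-end = 4.2000 + 4.0400 + 0.9000 = 9.1400 ms -> 9.140 ms (3 dp)

9.140
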